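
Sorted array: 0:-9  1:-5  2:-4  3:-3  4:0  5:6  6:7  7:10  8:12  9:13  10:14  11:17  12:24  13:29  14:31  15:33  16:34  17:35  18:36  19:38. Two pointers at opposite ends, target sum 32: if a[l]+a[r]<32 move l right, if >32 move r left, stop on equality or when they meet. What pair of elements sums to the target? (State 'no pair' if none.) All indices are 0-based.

l=0 r=19: -9+38=29 <32, l++
l=1 r=19: -5+38=33 >32, r--
l=1 r=18: -5+36=31 <32, l++
l=2 r=18: -4+36=32, found

(-4, 36)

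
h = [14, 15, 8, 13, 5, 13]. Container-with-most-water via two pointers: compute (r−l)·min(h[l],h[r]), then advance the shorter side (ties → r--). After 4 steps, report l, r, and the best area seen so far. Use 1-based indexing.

l=1, r=2, best area=65

[1,6] min(14,13)*5=65 best=65 * → r--
[1,5] min(14,5)*4=20 best=65 → r--
[1,4] min(14,13)*3=39 best=65 → r--
[1,3] min(14,8)*2=16 best=65 → r--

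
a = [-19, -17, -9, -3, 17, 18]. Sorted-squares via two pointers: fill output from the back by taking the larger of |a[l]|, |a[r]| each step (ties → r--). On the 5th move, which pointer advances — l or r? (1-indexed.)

l

l=1 r=6: |-19|>|18| out[6]=361, l++
l=2 r=6: |-17|<=|18| out[5]=324, r--
l=2 r=5: |-17|<=|17| out[4]=289, r--
l=2 r=4: |-17|>|-3| out[3]=289, l++
l=3 r=4: |-9|>|-3| out[2]=81, l++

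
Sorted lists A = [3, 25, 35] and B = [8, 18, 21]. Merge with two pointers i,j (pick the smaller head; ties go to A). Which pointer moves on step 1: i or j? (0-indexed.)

i

i=0 j=0: A[i]=3<=B[j]=8 take 3, i++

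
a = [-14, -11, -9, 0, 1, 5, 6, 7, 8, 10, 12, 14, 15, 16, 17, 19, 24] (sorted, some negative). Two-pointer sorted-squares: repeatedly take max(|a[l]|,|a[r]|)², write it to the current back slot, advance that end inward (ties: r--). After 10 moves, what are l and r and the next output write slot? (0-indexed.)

[0,16] |-14|<=|24| out[16]=576 → r--
[0,15] |-14|<=|19| out[15]=361 → r--
[0,14] |-14|<=|17| out[14]=289 → r--
[0,13] |-14|<=|16| out[13]=256 → r--
[0,12] |-14|<=|15| out[12]=225 → r--
[0,11] |-14|<=|14| out[11]=196 → r--
[0,10] |-14|>|12| out[10]=196 → l++
[1,10] |-11|<=|12| out[9]=144 → r--
[1,9] |-11|>|10| out[8]=121 → l++
[2,9] |-9|<=|10| out[7]=100 → r--

l=2, r=8, next write slot=6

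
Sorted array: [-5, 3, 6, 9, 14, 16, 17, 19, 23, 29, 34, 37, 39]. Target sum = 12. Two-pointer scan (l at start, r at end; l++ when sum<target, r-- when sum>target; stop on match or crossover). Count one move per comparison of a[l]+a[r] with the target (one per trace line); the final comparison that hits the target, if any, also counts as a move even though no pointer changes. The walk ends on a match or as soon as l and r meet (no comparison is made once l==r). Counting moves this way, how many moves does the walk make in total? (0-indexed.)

[0,12] -5+39=34 >12 → r--
[0,11] -5+37=32 >12 → r--
[0,10] -5+34=29 >12 → r--
[0,9] -5+29=24 >12 → r--
[0,8] -5+23=18 >12 → r--
[0,7] -5+19=14 >12 → r--
[0,6] -5+17=12 → found

7 moves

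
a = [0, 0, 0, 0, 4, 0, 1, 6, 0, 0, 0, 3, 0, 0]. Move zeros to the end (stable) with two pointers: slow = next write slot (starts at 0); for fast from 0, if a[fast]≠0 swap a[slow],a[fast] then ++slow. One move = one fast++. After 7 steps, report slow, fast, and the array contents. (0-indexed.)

slow=0 fast=0: a[fast]=0, fast++
slow=0 fast=1: a[fast]=0, fast++
slow=0 fast=2: a[fast]=0, fast++
slow=0 fast=3: a[fast]=0, fast++
slow=0 fast=4: a[fast]=4≠0 swap→a[0]=4, slow++,fast++
slow=1 fast=5: a[fast]=0, fast++
slow=1 fast=6: a[fast]=1≠0 swap→a[1]=1, slow++,fast++

slow=2, fast=7, a=[4, 1, 0, 0, 0, 0, 0, 6, 0, 0, 0, 3, 0, 0]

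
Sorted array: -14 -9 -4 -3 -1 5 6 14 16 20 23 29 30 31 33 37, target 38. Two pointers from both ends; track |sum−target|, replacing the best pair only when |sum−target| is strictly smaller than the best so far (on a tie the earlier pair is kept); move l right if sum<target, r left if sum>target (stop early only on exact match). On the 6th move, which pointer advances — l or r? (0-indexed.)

l=0 r=15: -14+37=23 d=15 *, l++
l=1 r=15: -9+37=28 d=10 *, l++
l=2 r=15: -4+37=33 d=5 *, l++
l=3 r=15: -3+37=34 d=4 *, l++
l=4 r=15: -1+37=36 d=2 *, l++
l=5 r=15: 5+37=42 d=4, r--

r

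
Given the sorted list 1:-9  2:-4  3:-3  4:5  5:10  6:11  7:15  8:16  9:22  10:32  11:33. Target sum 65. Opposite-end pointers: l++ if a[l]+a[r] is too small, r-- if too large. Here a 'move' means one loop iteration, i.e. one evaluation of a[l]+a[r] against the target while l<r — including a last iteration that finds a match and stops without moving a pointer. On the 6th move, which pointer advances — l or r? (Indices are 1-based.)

[1,11] -9+33=24 <65 → l++
[2,11] -4+33=29 <65 → l++
[3,11] -3+33=30 <65 → l++
[4,11] 5+33=38 <65 → l++
[5,11] 10+33=43 <65 → l++
[6,11] 11+33=44 <65 → l++

l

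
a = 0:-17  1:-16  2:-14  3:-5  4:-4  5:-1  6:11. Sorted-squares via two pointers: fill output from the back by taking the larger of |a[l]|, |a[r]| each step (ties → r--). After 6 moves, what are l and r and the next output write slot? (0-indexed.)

[0,6] |-17|>|11| out[6]=289 → l++
[1,6] |-16|>|11| out[5]=256 → l++
[2,6] |-14|>|11| out[4]=196 → l++
[3,6] |-5|<=|11| out[3]=121 → r--
[3,5] |-5|>|-1| out[2]=25 → l++
[4,5] |-4|>|-1| out[1]=16 → l++

l=5, r=5, next write slot=0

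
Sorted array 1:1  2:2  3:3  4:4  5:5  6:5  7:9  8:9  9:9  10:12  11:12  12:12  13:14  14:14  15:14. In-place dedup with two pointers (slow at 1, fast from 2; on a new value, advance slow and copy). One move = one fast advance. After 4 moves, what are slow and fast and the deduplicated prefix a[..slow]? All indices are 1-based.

slow=5, fast=6, prefix=[1, 2, 3, 4, 5]

slow=1 fast=2: a[fast]=2≠a[slow]=1 write a[2]=2, slow++,fast++
slow=2 fast=3: a[fast]=3≠a[slow]=2 write a[3]=3, slow++,fast++
slow=3 fast=4: a[fast]=4≠a[slow]=3 write a[4]=4, slow++,fast++
slow=4 fast=5: a[fast]=5≠a[slow]=4 write a[5]=5, slow++,fast++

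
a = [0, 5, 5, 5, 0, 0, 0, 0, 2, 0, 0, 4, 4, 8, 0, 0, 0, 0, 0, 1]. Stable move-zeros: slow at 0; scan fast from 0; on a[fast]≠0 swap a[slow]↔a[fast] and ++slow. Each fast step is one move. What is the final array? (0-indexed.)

[5, 5, 5, 2, 4, 4, 8, 1, 0, 0, 0, 0, 0, 0, 0, 0, 0, 0, 0, 0]

(s=0,f=0) a[fast]=0 → fast++
(s=0,f=1) a[fast]=5≠0 swap→a[0]=5 → slow++,fast++
(s=1,f=2) a[fast]=5≠0 swap→a[1]=5 → slow++,fast++
(s=2,f=3) a[fast]=5≠0 swap→a[2]=5 → slow++,fast++
(s=3,f=4) a[fast]=0 → fast++
(s=3,f=5) a[fast]=0 → fast++
(s=3,f=6) a[fast]=0 → fast++
(s=3,f=7) a[fast]=0 → fast++
(s=3,f=8) a[fast]=2≠0 swap→a[3]=2 → slow++,fast++
(s=4,f=9) a[fast]=0 → fast++
(s=4,f=10) a[fast]=0 → fast++
(s=4,f=11) a[fast]=4≠0 swap→a[4]=4 → slow++,fast++
(s=5,f=12) a[fast]=4≠0 swap→a[5]=4 → slow++,fast++
(s=6,f=13) a[fast]=8≠0 swap→a[6]=8 → slow++,fast++
(s=7,f=14) a[fast]=0 → fast++
(s=7,f=15) a[fast]=0 → fast++
(s=7,f=16) a[fast]=0 → fast++
(s=7,f=17) a[fast]=0 → fast++
(s=7,f=18) a[fast]=0 → fast++
(s=7,f=19) a[fast]=1≠0 swap→a[7]=1 → slow++,fast++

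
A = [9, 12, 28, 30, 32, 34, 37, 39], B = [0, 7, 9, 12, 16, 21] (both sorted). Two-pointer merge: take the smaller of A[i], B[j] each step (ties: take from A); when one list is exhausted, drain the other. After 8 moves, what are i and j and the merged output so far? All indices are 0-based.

i=2, j=6, merged so far=[0, 7, 9, 9, 12, 12, 16, 21]

i=0 j=0: A[i]=9>B[j]=0 take 0, j++
i=0 j=1: A[i]=9>B[j]=7 take 7, j++
i=0 j=2: A[i]=9<=B[j]=9 take 9, i++
i=1 j=2: A[i]=12>B[j]=9 take 9, j++
i=1 j=3: A[i]=12<=B[j]=12 take 12, i++
i=2 j=3: A[i]=28>B[j]=12 take 12, j++
i=2 j=4: A[i]=28>B[j]=16 take 16, j++
i=2 j=5: A[i]=28>B[j]=21 take 21, j++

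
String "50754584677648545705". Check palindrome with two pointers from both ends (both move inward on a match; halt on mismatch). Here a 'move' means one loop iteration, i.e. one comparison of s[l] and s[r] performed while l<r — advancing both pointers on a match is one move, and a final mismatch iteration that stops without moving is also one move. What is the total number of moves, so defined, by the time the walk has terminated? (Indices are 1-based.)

[1,20] '5'=='5' → l++,r--
[2,19] '0'=='0' → l++,r--
[3,18] '7'=='7' → l++,r--
[4,17] '5'=='5' → l++,r--
[5,16] '4'=='4' → l++,r--
[6,15] '5'=='5' → l++,r--
[7,14] '8'=='8' → l++,r--
[8,13] '4'=='4' → l++,r--
[9,12] '6'=='6' → l++,r--
[10,11] '7'=='7' → l++,r--

10 moves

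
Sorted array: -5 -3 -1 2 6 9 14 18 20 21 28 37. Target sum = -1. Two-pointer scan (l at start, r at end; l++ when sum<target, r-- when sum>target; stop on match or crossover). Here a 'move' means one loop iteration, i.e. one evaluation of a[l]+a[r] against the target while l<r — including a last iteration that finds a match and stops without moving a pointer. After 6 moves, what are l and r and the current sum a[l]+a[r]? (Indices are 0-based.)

l=0, r=5, sum=4

l=0 r=11: -5+37=32 >-1, r--
l=0 r=10: -5+28=23 >-1, r--
l=0 r=9: -5+21=16 >-1, r--
l=0 r=8: -5+20=15 >-1, r--
l=0 r=7: -5+18=13 >-1, r--
l=0 r=6: -5+14=9 >-1, r--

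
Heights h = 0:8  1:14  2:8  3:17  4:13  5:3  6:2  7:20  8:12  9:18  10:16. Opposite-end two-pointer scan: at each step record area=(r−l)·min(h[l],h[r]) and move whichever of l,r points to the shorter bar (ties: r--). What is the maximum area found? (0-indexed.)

max area = 126

l=0 r=10: min(8,16)*10=80 best=80 *, l++
l=1 r=10: min(14,16)*9=126 best=126 *, l++
l=2 r=10: min(8,16)*8=64 best=126, l++
l=3 r=10: min(17,16)*7=112 best=126, r--
l=3 r=9: min(17,18)*6=102 best=126, l++
l=4 r=9: min(13,18)*5=65 best=126, l++
l=5 r=9: min(3,18)*4=12 best=126, l++
l=6 r=9: min(2,18)*3=6 best=126, l++
l=7 r=9: min(20,18)*2=36 best=126, r--
l=7 r=8: min(20,12)*1=12 best=126, r--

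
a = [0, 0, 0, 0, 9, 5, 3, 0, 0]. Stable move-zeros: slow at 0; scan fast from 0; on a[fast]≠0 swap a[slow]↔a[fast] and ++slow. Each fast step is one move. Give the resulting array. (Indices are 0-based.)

[9, 5, 3, 0, 0, 0, 0, 0, 0]

slow=0 fast=0: a[fast]=0, fast++
slow=0 fast=1: a[fast]=0, fast++
slow=0 fast=2: a[fast]=0, fast++
slow=0 fast=3: a[fast]=0, fast++
slow=0 fast=4: a[fast]=9≠0 swap→a[0]=9, slow++,fast++
slow=1 fast=5: a[fast]=5≠0 swap→a[1]=5, slow++,fast++
slow=2 fast=6: a[fast]=3≠0 swap→a[2]=3, slow++,fast++
slow=3 fast=7: a[fast]=0, fast++
slow=3 fast=8: a[fast]=0, fast++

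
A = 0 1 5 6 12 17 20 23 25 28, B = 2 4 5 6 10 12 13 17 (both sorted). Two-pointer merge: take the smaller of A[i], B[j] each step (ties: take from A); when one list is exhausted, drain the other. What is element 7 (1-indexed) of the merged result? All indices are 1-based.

merged[7] = 6

i=1 j=1: A[i]=0<=B[j]=2 take 0, i++
i=2 j=1: A[i]=1<=B[j]=2 take 1, i++
i=3 j=1: A[i]=5>B[j]=2 take 2, j++
i=3 j=2: A[i]=5>B[j]=4 take 4, j++
i=3 j=3: A[i]=5<=B[j]=5 take 5, i++
i=4 j=3: A[i]=6>B[j]=5 take 5, j++
i=4 j=4: A[i]=6<=B[j]=6 take 6, i++
i=5 j=4: A[i]=12>B[j]=6 take 6, j++
i=5 j=5: A[i]=12>B[j]=10 take 10, j++
i=5 j=6: A[i]=12<=B[j]=12 take 12, i++
i=6 j=6: A[i]=17>B[j]=12 take 12, j++
i=6 j=7: A[i]=17>B[j]=13 take 13, j++
i=6 j=8: A[i]=17<=B[j]=17 take 17, i++
i=7 j=8: A[i]=20>B[j]=17 take 17, j++
i=7 j=9: B done, take A[i]=20, i++
i=8 j=9: B done, take A[i]=23, i++
i=9 j=9: B done, take A[i]=25, i++
i=10 j=9: B done, take A[i]=28, i++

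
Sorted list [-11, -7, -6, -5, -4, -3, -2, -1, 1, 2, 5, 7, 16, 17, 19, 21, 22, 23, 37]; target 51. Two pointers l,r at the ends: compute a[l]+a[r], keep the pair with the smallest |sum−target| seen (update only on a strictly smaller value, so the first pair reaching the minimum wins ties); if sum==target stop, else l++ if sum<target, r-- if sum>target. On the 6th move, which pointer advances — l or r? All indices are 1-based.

l=1 r=19: -11+37=26 d=25 *, l++
l=2 r=19: -7+37=30 d=21 *, l++
l=3 r=19: -6+37=31 d=20 *, l++
l=4 r=19: -5+37=32 d=19 *, l++
l=5 r=19: -4+37=33 d=18 *, l++
l=6 r=19: -3+37=34 d=17 *, l++

l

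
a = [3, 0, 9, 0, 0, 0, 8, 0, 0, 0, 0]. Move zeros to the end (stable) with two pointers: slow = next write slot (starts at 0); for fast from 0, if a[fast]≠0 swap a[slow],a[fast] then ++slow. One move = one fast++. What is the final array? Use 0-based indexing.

[3, 9, 8, 0, 0, 0, 0, 0, 0, 0, 0]

slow=0 fast=0: a[fast]=3≠0 swap→a[0]=3, slow++,fast++
slow=1 fast=1: a[fast]=0, fast++
slow=1 fast=2: a[fast]=9≠0 swap→a[1]=9, slow++,fast++
slow=2 fast=3: a[fast]=0, fast++
slow=2 fast=4: a[fast]=0, fast++
slow=2 fast=5: a[fast]=0, fast++
slow=2 fast=6: a[fast]=8≠0 swap→a[2]=8, slow++,fast++
slow=3 fast=7: a[fast]=0, fast++
slow=3 fast=8: a[fast]=0, fast++
slow=3 fast=9: a[fast]=0, fast++
slow=3 fast=10: a[fast]=0, fast++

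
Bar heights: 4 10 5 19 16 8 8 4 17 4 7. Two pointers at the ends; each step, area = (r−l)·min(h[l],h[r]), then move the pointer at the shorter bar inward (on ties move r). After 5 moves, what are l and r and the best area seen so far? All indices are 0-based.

l=3, r=8, best area=70

l=0 r=10: min(4,7)*10=40 best=40 *, l++
l=1 r=10: min(10,7)*9=63 best=63 *, r--
l=1 r=9: min(10,4)*8=32 best=63, r--
l=1 r=8: min(10,17)*7=70 best=70 *, l++
l=2 r=8: min(5,17)*6=30 best=70, l++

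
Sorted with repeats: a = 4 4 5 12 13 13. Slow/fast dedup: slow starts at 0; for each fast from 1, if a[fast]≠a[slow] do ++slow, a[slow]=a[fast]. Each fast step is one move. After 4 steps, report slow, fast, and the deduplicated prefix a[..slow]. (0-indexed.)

(s=0,f=1) a[fast]=4=a[slow] dup → fast++
(s=0,f=2) a[fast]=5≠a[slow]=4 write a[1]=5 → slow++,fast++
(s=1,f=3) a[fast]=12≠a[slow]=5 write a[2]=12 → slow++,fast++
(s=2,f=4) a[fast]=13≠a[slow]=12 write a[3]=13 → slow++,fast++

slow=3, fast=5, prefix=[4, 5, 12, 13]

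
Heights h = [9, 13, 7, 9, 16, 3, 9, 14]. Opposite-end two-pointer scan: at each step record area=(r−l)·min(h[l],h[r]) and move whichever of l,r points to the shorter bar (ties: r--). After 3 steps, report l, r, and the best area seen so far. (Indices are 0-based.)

[0,7] min(9,14)*7=63 best=63 * → l++
[1,7] min(13,14)*6=78 best=78 * → l++
[2,7] min(7,14)*5=35 best=78 → l++

l=3, r=7, best area=78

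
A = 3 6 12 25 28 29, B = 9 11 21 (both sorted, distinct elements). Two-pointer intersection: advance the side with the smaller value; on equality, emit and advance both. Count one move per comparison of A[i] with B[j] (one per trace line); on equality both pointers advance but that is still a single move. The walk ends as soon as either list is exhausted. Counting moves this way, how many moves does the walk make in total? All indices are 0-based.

[i=0,j=0] 3<9 → i++
[i=1,j=0] 6<9 → i++
[i=2,j=0] 12>9 → j++
[i=2,j=1] 12>11 → j++
[i=2,j=2] 12<21 → i++
[i=3,j=2] 25>21 → j++

6 moves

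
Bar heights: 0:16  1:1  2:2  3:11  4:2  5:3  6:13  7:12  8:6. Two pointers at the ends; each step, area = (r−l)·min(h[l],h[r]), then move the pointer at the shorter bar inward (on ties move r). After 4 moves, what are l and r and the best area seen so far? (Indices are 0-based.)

l=0, r=4, best area=84

[0,8] min(16,6)*8=48 best=48 * → r--
[0,7] min(16,12)*7=84 best=84 * → r--
[0,6] min(16,13)*6=78 best=84 → r--
[0,5] min(16,3)*5=15 best=84 → r--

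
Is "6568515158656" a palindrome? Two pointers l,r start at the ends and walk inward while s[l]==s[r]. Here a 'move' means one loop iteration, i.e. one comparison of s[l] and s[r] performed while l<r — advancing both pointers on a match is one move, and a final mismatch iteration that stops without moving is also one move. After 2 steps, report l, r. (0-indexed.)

l=2, r=10

l=0 r=12: '6'=='6', l++,r--
l=1 r=11: '5'=='5', l++,r--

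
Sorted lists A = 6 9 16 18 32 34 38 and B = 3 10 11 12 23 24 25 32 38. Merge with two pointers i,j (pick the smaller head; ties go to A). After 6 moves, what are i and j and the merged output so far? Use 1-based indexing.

i=1 j=1: A[i]=6>B[j]=3 take 3, j++
i=1 j=2: A[i]=6<=B[j]=10 take 6, i++
i=2 j=2: A[i]=9<=B[j]=10 take 9, i++
i=3 j=2: A[i]=16>B[j]=10 take 10, j++
i=3 j=3: A[i]=16>B[j]=11 take 11, j++
i=3 j=4: A[i]=16>B[j]=12 take 12, j++

i=3, j=5, merged so far=[3, 6, 9, 10, 11, 12]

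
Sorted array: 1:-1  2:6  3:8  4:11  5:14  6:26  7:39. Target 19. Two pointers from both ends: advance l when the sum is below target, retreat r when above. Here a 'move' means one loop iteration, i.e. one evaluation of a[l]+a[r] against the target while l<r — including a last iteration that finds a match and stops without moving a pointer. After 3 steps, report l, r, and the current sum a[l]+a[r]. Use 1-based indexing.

[1,7] -1+39=38 >19 → r--
[1,6] -1+26=25 >19 → r--
[1,5] -1+14=13 <19 → l++

l=2, r=5, sum=20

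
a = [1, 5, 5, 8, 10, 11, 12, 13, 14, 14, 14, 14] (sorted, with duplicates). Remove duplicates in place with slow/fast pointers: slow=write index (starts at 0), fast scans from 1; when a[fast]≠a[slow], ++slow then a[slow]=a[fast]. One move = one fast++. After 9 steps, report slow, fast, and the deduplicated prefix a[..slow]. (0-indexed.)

slow=7, fast=10, prefix=[1, 5, 8, 10, 11, 12, 13, 14]

slow=0 fast=1: a[fast]=5≠a[slow]=1 write a[1]=5, slow++,fast++
slow=1 fast=2: a[fast]=5=a[slow] dup, fast++
slow=1 fast=3: a[fast]=8≠a[slow]=5 write a[2]=8, slow++,fast++
slow=2 fast=4: a[fast]=10≠a[slow]=8 write a[3]=10, slow++,fast++
slow=3 fast=5: a[fast]=11≠a[slow]=10 write a[4]=11, slow++,fast++
slow=4 fast=6: a[fast]=12≠a[slow]=11 write a[5]=12, slow++,fast++
slow=5 fast=7: a[fast]=13≠a[slow]=12 write a[6]=13, slow++,fast++
slow=6 fast=8: a[fast]=14≠a[slow]=13 write a[7]=14, slow++,fast++
slow=7 fast=9: a[fast]=14=a[slow] dup, fast++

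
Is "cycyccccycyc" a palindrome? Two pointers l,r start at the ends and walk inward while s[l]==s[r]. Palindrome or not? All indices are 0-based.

[0,11] 'c'=='c' → l++,r--
[1,10] 'y'=='y' → l++,r--
[2,9] 'c'=='c' → l++,r--
[3,8] 'y'=='y' → l++,r--
[4,7] 'c'=='c' → l++,r--
[5,6] 'c'=='c' → l++,r--

palindrome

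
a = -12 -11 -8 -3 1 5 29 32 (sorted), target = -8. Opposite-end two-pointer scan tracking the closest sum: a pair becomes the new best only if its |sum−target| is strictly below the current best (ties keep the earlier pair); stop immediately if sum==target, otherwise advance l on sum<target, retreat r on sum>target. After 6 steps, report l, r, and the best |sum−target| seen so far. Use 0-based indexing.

l=0 r=7: -12+32=20 d=28 *, r--
l=0 r=6: -12+29=17 d=25 *, r--
l=0 r=5: -12+5=-7 d=1 *, r--
l=0 r=4: -12+1=-11 d=3, l++
l=1 r=4: -11+1=-10 d=2, l++
l=2 r=4: -8+1=-7 d=1, r--

l=2, r=3, best |Δ|=1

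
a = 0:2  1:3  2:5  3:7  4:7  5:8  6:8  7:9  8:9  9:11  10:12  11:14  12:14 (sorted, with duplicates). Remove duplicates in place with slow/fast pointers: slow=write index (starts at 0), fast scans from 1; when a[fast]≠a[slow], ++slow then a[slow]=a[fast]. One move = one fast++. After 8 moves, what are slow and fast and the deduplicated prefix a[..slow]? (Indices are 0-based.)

slow=5, fast=9, prefix=[2, 3, 5, 7, 8, 9]

slow=0 fast=1: a[fast]=3≠a[slow]=2 write a[1]=3, slow++,fast++
slow=1 fast=2: a[fast]=5≠a[slow]=3 write a[2]=5, slow++,fast++
slow=2 fast=3: a[fast]=7≠a[slow]=5 write a[3]=7, slow++,fast++
slow=3 fast=4: a[fast]=7=a[slow] dup, fast++
slow=3 fast=5: a[fast]=8≠a[slow]=7 write a[4]=8, slow++,fast++
slow=4 fast=6: a[fast]=8=a[slow] dup, fast++
slow=4 fast=7: a[fast]=9≠a[slow]=8 write a[5]=9, slow++,fast++
slow=5 fast=8: a[fast]=9=a[slow] dup, fast++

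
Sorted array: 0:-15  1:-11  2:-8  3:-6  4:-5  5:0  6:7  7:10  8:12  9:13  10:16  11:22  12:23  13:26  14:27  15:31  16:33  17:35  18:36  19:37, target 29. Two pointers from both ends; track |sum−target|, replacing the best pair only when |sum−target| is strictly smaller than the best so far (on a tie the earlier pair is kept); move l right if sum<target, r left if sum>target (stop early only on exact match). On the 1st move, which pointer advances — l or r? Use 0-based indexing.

l=0 r=19: -15+37=22 d=7 *, l++

l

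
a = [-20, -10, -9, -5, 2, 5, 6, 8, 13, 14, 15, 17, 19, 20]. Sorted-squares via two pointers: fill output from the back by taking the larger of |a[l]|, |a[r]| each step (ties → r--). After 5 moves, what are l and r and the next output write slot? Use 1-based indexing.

[1,14] |-20|<=|20| out[14]=400 → r--
[1,13] |-20|>|19| out[13]=400 → l++
[2,13] |-10|<=|19| out[12]=361 → r--
[2,12] |-10|<=|17| out[11]=289 → r--
[2,11] |-10|<=|15| out[10]=225 → r--

l=2, r=10, next write slot=9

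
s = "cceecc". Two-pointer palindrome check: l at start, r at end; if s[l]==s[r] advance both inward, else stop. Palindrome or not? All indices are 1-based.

l=1 r=6: 'c'=='c', l++,r--
l=2 r=5: 'c'=='c', l++,r--
l=3 r=4: 'e'=='e', l++,r--

palindrome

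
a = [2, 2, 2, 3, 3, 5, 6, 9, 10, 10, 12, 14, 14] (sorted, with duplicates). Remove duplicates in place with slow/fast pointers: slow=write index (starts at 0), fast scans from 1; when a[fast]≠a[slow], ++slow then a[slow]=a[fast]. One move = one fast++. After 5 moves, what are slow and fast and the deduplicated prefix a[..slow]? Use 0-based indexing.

slow=2, fast=6, prefix=[2, 3, 5]

slow=0 fast=1: a[fast]=2=a[slow] dup, fast++
slow=0 fast=2: a[fast]=2=a[slow] dup, fast++
slow=0 fast=3: a[fast]=3≠a[slow]=2 write a[1]=3, slow++,fast++
slow=1 fast=4: a[fast]=3=a[slow] dup, fast++
slow=1 fast=5: a[fast]=5≠a[slow]=3 write a[2]=5, slow++,fast++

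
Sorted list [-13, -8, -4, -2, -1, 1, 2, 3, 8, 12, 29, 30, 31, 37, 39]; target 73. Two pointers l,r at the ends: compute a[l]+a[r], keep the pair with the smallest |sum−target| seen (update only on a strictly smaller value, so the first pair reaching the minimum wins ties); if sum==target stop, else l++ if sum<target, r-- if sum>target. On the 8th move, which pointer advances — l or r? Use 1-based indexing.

l=1 r=15: -13+39=26 d=47 *, l++
l=2 r=15: -8+39=31 d=42 *, l++
l=3 r=15: -4+39=35 d=38 *, l++
l=4 r=15: -2+39=37 d=36 *, l++
l=5 r=15: -1+39=38 d=35 *, l++
l=6 r=15: 1+39=40 d=33 *, l++
l=7 r=15: 2+39=41 d=32 *, l++
l=8 r=15: 3+39=42 d=31 *, l++

l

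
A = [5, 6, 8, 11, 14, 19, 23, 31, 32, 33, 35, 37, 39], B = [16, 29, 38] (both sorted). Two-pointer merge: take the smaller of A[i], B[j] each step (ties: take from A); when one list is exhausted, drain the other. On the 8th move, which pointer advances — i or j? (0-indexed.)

i=0 j=0: A[i]=5<=B[j]=16 take 5, i++
i=1 j=0: A[i]=6<=B[j]=16 take 6, i++
i=2 j=0: A[i]=8<=B[j]=16 take 8, i++
i=3 j=0: A[i]=11<=B[j]=16 take 11, i++
i=4 j=0: A[i]=14<=B[j]=16 take 14, i++
i=5 j=0: A[i]=19>B[j]=16 take 16, j++
i=5 j=1: A[i]=19<=B[j]=29 take 19, i++
i=6 j=1: A[i]=23<=B[j]=29 take 23, i++

i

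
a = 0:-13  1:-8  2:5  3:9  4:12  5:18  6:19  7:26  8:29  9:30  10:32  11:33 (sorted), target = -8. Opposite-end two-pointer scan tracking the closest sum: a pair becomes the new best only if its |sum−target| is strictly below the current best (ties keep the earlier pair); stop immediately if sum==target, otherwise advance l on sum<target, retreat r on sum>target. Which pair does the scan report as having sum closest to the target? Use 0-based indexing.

l=0 r=11: -13+33=20 d=28 *, r--
l=0 r=10: -13+32=19 d=27 *, r--
l=0 r=9: -13+30=17 d=25 *, r--
l=0 r=8: -13+29=16 d=24 *, r--
l=0 r=7: -13+26=13 d=21 *, r--
l=0 r=6: -13+19=6 d=14 *, r--
l=0 r=5: -13+18=5 d=13 *, r--
l=0 r=4: -13+12=-1 d=7 *, r--
l=0 r=3: -13+9=-4 d=4 *, r--
l=0 r=2: -13+5=-8 d=0 *, stop

pair (-13, 5) with sum -8 (|Δ|=0)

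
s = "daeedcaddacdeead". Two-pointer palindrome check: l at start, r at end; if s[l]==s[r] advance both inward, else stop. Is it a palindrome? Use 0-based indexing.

palindrome

l=0 r=15: 'd'=='d', l++,r--
l=1 r=14: 'a'=='a', l++,r--
l=2 r=13: 'e'=='e', l++,r--
l=3 r=12: 'e'=='e', l++,r--
l=4 r=11: 'd'=='d', l++,r--
l=5 r=10: 'c'=='c', l++,r--
l=6 r=9: 'a'=='a', l++,r--
l=7 r=8: 'd'=='d', l++,r--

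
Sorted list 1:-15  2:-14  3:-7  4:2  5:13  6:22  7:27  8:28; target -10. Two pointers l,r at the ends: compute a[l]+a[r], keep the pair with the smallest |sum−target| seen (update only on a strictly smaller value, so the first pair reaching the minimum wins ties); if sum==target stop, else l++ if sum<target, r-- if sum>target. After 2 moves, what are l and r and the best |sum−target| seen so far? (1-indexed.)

l=1 r=8: -15+28=13 d=23 *, r--
l=1 r=7: -15+27=12 d=22 *, r--

l=1, r=6, best |Δ|=22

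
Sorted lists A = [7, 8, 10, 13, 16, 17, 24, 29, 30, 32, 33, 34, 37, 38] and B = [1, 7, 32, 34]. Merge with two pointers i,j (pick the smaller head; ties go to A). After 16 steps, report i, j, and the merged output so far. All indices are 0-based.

i=12, j=4, merged so far=[1, 7, 7, 8, 10, 13, 16, 17, 24, 29, 30, 32, 32, 33, 34, 34]

i=0 j=0: A[i]=7>B[j]=1 take 1, j++
i=0 j=1: A[i]=7<=B[j]=7 take 7, i++
i=1 j=1: A[i]=8>B[j]=7 take 7, j++
i=1 j=2: A[i]=8<=B[j]=32 take 8, i++
i=2 j=2: A[i]=10<=B[j]=32 take 10, i++
i=3 j=2: A[i]=13<=B[j]=32 take 13, i++
i=4 j=2: A[i]=16<=B[j]=32 take 16, i++
i=5 j=2: A[i]=17<=B[j]=32 take 17, i++
i=6 j=2: A[i]=24<=B[j]=32 take 24, i++
i=7 j=2: A[i]=29<=B[j]=32 take 29, i++
i=8 j=2: A[i]=30<=B[j]=32 take 30, i++
i=9 j=2: A[i]=32<=B[j]=32 take 32, i++
i=10 j=2: A[i]=33>B[j]=32 take 32, j++
i=10 j=3: A[i]=33<=B[j]=34 take 33, i++
i=11 j=3: A[i]=34<=B[j]=34 take 34, i++
i=12 j=3: A[i]=37>B[j]=34 take 34, j++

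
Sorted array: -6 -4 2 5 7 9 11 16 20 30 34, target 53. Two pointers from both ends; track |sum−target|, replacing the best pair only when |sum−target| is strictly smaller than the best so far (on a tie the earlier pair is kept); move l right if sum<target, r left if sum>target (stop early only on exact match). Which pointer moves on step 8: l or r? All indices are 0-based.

l

l=0 r=10: -6+34=28 d=25 *, l++
l=1 r=10: -4+34=30 d=23 *, l++
l=2 r=10: 2+34=36 d=17 *, l++
l=3 r=10: 5+34=39 d=14 *, l++
l=4 r=10: 7+34=41 d=12 *, l++
l=5 r=10: 9+34=43 d=10 *, l++
l=6 r=10: 11+34=45 d=8 *, l++
l=7 r=10: 16+34=50 d=3 *, l++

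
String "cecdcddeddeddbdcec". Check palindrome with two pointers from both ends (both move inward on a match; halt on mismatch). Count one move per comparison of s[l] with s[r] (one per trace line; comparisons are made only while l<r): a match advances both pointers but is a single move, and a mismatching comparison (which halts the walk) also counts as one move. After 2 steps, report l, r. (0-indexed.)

[0,17] 'c'=='c' → l++,r--
[1,16] 'e'=='e' → l++,r--

l=2, r=15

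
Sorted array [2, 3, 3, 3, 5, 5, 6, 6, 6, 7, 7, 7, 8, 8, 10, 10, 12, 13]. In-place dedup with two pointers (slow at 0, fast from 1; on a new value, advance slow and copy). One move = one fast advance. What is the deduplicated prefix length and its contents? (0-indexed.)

length 9; prefix = [2, 3, 5, 6, 7, 8, 10, 12, 13]

slow=0 fast=1: a[fast]=3≠a[slow]=2 write a[1]=3, slow++,fast++
slow=1 fast=2: a[fast]=3=a[slow] dup, fast++
slow=1 fast=3: a[fast]=3=a[slow] dup, fast++
slow=1 fast=4: a[fast]=5≠a[slow]=3 write a[2]=5, slow++,fast++
slow=2 fast=5: a[fast]=5=a[slow] dup, fast++
slow=2 fast=6: a[fast]=6≠a[slow]=5 write a[3]=6, slow++,fast++
slow=3 fast=7: a[fast]=6=a[slow] dup, fast++
slow=3 fast=8: a[fast]=6=a[slow] dup, fast++
slow=3 fast=9: a[fast]=7≠a[slow]=6 write a[4]=7, slow++,fast++
slow=4 fast=10: a[fast]=7=a[slow] dup, fast++
slow=4 fast=11: a[fast]=7=a[slow] dup, fast++
slow=4 fast=12: a[fast]=8≠a[slow]=7 write a[5]=8, slow++,fast++
slow=5 fast=13: a[fast]=8=a[slow] dup, fast++
slow=5 fast=14: a[fast]=10≠a[slow]=8 write a[6]=10, slow++,fast++
slow=6 fast=15: a[fast]=10=a[slow] dup, fast++
slow=6 fast=16: a[fast]=12≠a[slow]=10 write a[7]=12, slow++,fast++
slow=7 fast=17: a[fast]=13≠a[slow]=12 write a[8]=13, slow++,fast++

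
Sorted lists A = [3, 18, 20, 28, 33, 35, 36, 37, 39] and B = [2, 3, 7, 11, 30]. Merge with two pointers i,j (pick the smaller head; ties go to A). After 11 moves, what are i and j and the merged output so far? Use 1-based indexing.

i=7, j=6, merged so far=[2, 3, 3, 7, 11, 18, 20, 28, 30, 33, 35]

[i=1,j=1] A[i]=3>B[j]=2 take 2 → j++
[i=1,j=2] A[i]=3<=B[j]=3 take 3 → i++
[i=2,j=2] A[i]=18>B[j]=3 take 3 → j++
[i=2,j=3] A[i]=18>B[j]=7 take 7 → j++
[i=2,j=4] A[i]=18>B[j]=11 take 11 → j++
[i=2,j=5] A[i]=18<=B[j]=30 take 18 → i++
[i=3,j=5] A[i]=20<=B[j]=30 take 20 → i++
[i=4,j=5] A[i]=28<=B[j]=30 take 28 → i++
[i=5,j=5] A[i]=33>B[j]=30 take 30 → j++
[i=5,j=6] B done, take A[i]=33 → i++
[i=6,j=6] B done, take A[i]=35 → i++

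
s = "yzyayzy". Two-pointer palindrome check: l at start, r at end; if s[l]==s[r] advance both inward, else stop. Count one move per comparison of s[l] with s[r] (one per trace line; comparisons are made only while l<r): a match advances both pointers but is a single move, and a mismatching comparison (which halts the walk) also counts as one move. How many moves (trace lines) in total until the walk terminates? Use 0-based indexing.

3 moves

l=0 r=6: 'y'=='y', l++,r--
l=1 r=5: 'z'=='z', l++,r--
l=2 r=4: 'y'=='y', l++,r--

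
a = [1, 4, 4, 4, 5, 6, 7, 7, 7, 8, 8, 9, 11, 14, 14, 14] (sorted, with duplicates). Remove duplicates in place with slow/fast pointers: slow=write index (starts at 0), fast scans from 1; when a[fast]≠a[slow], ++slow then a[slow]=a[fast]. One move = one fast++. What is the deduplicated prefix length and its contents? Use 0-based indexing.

length 9; prefix = [1, 4, 5, 6, 7, 8, 9, 11, 14]

(s=0,f=1) a[fast]=4≠a[slow]=1 write a[1]=4 → slow++,fast++
(s=1,f=2) a[fast]=4=a[slow] dup → fast++
(s=1,f=3) a[fast]=4=a[slow] dup → fast++
(s=1,f=4) a[fast]=5≠a[slow]=4 write a[2]=5 → slow++,fast++
(s=2,f=5) a[fast]=6≠a[slow]=5 write a[3]=6 → slow++,fast++
(s=3,f=6) a[fast]=7≠a[slow]=6 write a[4]=7 → slow++,fast++
(s=4,f=7) a[fast]=7=a[slow] dup → fast++
(s=4,f=8) a[fast]=7=a[slow] dup → fast++
(s=4,f=9) a[fast]=8≠a[slow]=7 write a[5]=8 → slow++,fast++
(s=5,f=10) a[fast]=8=a[slow] dup → fast++
(s=5,f=11) a[fast]=9≠a[slow]=8 write a[6]=9 → slow++,fast++
(s=6,f=12) a[fast]=11≠a[slow]=9 write a[7]=11 → slow++,fast++
(s=7,f=13) a[fast]=14≠a[slow]=11 write a[8]=14 → slow++,fast++
(s=8,f=14) a[fast]=14=a[slow] dup → fast++
(s=8,f=15) a[fast]=14=a[slow] dup → fast++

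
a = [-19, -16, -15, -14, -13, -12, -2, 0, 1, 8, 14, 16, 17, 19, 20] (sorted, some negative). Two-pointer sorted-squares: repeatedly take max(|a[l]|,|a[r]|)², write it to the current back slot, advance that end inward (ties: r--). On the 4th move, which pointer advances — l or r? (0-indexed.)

r

[0,14] |-19|<=|20| out[14]=400 → r--
[0,13] |-19|<=|19| out[13]=361 → r--
[0,12] |-19|>|17| out[12]=361 → l++
[1,12] |-16|<=|17| out[11]=289 → r--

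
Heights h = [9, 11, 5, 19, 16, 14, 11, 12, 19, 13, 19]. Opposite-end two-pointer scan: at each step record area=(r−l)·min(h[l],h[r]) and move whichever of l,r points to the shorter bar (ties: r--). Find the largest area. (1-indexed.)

max area = 133

[1,11] min(9,19)*10=90 best=90 * → l++
[2,11] min(11,19)*9=99 best=99 * → l++
[3,11] min(5,19)*8=40 best=99 → l++
[4,11] min(19,19)*7=133 best=133 * → r--
[4,10] min(19,13)*6=78 best=133 → r--
[4,9] min(19,19)*5=95 best=133 → r--
[4,8] min(19,12)*4=48 best=133 → r--
[4,7] min(19,11)*3=33 best=133 → r--
[4,6] min(19,14)*2=28 best=133 → r--
[4,5] min(19,16)*1=16 best=133 → r--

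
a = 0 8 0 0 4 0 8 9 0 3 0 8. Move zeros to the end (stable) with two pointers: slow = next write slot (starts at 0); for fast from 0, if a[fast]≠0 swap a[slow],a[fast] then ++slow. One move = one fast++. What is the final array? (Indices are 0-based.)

[8, 4, 8, 9, 3, 8, 0, 0, 0, 0, 0, 0]

slow=0 fast=0: a[fast]=0, fast++
slow=0 fast=1: a[fast]=8≠0 swap→a[0]=8, slow++,fast++
slow=1 fast=2: a[fast]=0, fast++
slow=1 fast=3: a[fast]=0, fast++
slow=1 fast=4: a[fast]=4≠0 swap→a[1]=4, slow++,fast++
slow=2 fast=5: a[fast]=0, fast++
slow=2 fast=6: a[fast]=8≠0 swap→a[2]=8, slow++,fast++
slow=3 fast=7: a[fast]=9≠0 swap→a[3]=9, slow++,fast++
slow=4 fast=8: a[fast]=0, fast++
slow=4 fast=9: a[fast]=3≠0 swap→a[4]=3, slow++,fast++
slow=5 fast=10: a[fast]=0, fast++
slow=5 fast=11: a[fast]=8≠0 swap→a[5]=8, slow++,fast++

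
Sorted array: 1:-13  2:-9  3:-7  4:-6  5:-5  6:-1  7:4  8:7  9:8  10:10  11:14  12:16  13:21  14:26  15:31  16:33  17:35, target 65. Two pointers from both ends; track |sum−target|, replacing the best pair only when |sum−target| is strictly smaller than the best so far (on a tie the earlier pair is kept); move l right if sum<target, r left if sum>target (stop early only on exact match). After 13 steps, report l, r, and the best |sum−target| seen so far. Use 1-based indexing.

l=14, r=17, best |Δ|=9

[1,17] -13+35=22 d=43 * → l++
[2,17] -9+35=26 d=39 * → l++
[3,17] -7+35=28 d=37 * → l++
[4,17] -6+35=29 d=36 * → l++
[5,17] -5+35=30 d=35 * → l++
[6,17] -1+35=34 d=31 * → l++
[7,17] 4+35=39 d=26 * → l++
[8,17] 7+35=42 d=23 * → l++
[9,17] 8+35=43 d=22 * → l++
[10,17] 10+35=45 d=20 * → l++
[11,17] 14+35=49 d=16 * → l++
[12,17] 16+35=51 d=14 * → l++
[13,17] 21+35=56 d=9 * → l++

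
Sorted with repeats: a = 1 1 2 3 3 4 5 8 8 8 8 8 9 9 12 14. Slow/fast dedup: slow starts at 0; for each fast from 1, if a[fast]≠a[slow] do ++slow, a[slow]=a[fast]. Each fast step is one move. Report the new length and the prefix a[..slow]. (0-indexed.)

length 9; prefix = [1, 2, 3, 4, 5, 8, 9, 12, 14]

(s=0,f=1) a[fast]=1=a[slow] dup → fast++
(s=0,f=2) a[fast]=2≠a[slow]=1 write a[1]=2 → slow++,fast++
(s=1,f=3) a[fast]=3≠a[slow]=2 write a[2]=3 → slow++,fast++
(s=2,f=4) a[fast]=3=a[slow] dup → fast++
(s=2,f=5) a[fast]=4≠a[slow]=3 write a[3]=4 → slow++,fast++
(s=3,f=6) a[fast]=5≠a[slow]=4 write a[4]=5 → slow++,fast++
(s=4,f=7) a[fast]=8≠a[slow]=5 write a[5]=8 → slow++,fast++
(s=5,f=8) a[fast]=8=a[slow] dup → fast++
(s=5,f=9) a[fast]=8=a[slow] dup → fast++
(s=5,f=10) a[fast]=8=a[slow] dup → fast++
(s=5,f=11) a[fast]=8=a[slow] dup → fast++
(s=5,f=12) a[fast]=9≠a[slow]=8 write a[6]=9 → slow++,fast++
(s=6,f=13) a[fast]=9=a[slow] dup → fast++
(s=6,f=14) a[fast]=12≠a[slow]=9 write a[7]=12 → slow++,fast++
(s=7,f=15) a[fast]=14≠a[slow]=12 write a[8]=14 → slow++,fast++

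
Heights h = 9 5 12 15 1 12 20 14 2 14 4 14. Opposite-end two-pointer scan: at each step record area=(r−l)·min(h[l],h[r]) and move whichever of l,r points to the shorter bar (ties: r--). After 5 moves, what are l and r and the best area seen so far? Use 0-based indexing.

l=3, r=9, best area=112

[0,11] min(9,14)*11=99 best=99 * → l++
[1,11] min(5,14)*10=50 best=99 → l++
[2,11] min(12,14)*9=108 best=108 * → l++
[3,11] min(15,14)*8=112 best=112 * → r--
[3,10] min(15,4)*7=28 best=112 → r--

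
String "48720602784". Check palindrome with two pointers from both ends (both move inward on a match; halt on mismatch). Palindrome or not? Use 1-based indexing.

palindrome

[1,11] '4'=='4' → l++,r--
[2,10] '8'=='8' → l++,r--
[3,9] '7'=='7' → l++,r--
[4,8] '2'=='2' → l++,r--
[5,7] '0'=='0' → l++,r--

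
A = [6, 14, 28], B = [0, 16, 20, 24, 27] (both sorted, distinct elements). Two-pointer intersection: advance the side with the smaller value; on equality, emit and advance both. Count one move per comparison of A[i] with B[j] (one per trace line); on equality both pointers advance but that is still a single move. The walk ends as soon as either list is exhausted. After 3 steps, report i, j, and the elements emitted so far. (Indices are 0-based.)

[i=0,j=0] 6>0 → j++
[i=0,j=1] 6<16 → i++
[i=1,j=1] 14<16 → i++

i=2, j=1, emitted=[]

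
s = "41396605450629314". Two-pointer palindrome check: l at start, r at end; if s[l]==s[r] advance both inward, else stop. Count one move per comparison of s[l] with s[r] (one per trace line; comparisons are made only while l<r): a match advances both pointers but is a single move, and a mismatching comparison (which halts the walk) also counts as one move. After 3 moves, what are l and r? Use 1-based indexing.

l=4, r=14

l=1 r=17: '4'=='4', l++,r--
l=2 r=16: '1'=='1', l++,r--
l=3 r=15: '3'=='3', l++,r--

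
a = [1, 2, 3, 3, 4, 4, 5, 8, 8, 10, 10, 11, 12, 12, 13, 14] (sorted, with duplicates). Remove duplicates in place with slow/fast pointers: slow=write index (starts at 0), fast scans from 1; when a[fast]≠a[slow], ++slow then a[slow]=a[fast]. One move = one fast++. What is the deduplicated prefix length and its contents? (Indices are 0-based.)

(s=0,f=1) a[fast]=2≠a[slow]=1 write a[1]=2 → slow++,fast++
(s=1,f=2) a[fast]=3≠a[slow]=2 write a[2]=3 → slow++,fast++
(s=2,f=3) a[fast]=3=a[slow] dup → fast++
(s=2,f=4) a[fast]=4≠a[slow]=3 write a[3]=4 → slow++,fast++
(s=3,f=5) a[fast]=4=a[slow] dup → fast++
(s=3,f=6) a[fast]=5≠a[slow]=4 write a[4]=5 → slow++,fast++
(s=4,f=7) a[fast]=8≠a[slow]=5 write a[5]=8 → slow++,fast++
(s=5,f=8) a[fast]=8=a[slow] dup → fast++
(s=5,f=9) a[fast]=10≠a[slow]=8 write a[6]=10 → slow++,fast++
(s=6,f=10) a[fast]=10=a[slow] dup → fast++
(s=6,f=11) a[fast]=11≠a[slow]=10 write a[7]=11 → slow++,fast++
(s=7,f=12) a[fast]=12≠a[slow]=11 write a[8]=12 → slow++,fast++
(s=8,f=13) a[fast]=12=a[slow] dup → fast++
(s=8,f=14) a[fast]=13≠a[slow]=12 write a[9]=13 → slow++,fast++
(s=9,f=15) a[fast]=14≠a[slow]=13 write a[10]=14 → slow++,fast++

length 11; prefix = [1, 2, 3, 4, 5, 8, 10, 11, 12, 13, 14]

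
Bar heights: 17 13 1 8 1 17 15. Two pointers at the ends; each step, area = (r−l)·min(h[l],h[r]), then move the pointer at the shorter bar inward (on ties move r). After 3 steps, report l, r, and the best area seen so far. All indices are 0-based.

l=0, r=3, best area=90

[0,6] min(17,15)*6=90 best=90 * → r--
[0,5] min(17,17)*5=85 best=90 → r--
[0,4] min(17,1)*4=4 best=90 → r--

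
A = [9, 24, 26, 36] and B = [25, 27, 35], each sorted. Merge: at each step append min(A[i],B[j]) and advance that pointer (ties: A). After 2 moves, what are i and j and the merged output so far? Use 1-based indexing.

i=3, j=1, merged so far=[9, 24]

[i=1,j=1] A[i]=9<=B[j]=25 take 9 → i++
[i=2,j=1] A[i]=24<=B[j]=25 take 24 → i++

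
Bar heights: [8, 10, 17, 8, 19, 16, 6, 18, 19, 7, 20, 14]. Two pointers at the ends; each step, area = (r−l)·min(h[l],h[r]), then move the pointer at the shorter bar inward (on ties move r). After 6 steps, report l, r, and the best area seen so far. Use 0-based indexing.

l=0 r=11: min(8,14)*11=88 best=88 *, l++
l=1 r=11: min(10,14)*10=100 best=100 *, l++
l=2 r=11: min(17,14)*9=126 best=126 *, r--
l=2 r=10: min(17,20)*8=136 best=136 *, l++
l=3 r=10: min(8,20)*7=56 best=136, l++
l=4 r=10: min(19,20)*6=114 best=136, l++

l=5, r=10, best area=136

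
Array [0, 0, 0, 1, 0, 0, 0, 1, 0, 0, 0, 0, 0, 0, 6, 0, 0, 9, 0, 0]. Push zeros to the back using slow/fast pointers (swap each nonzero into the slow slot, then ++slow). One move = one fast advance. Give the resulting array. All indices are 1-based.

slow=1 fast=1: a[fast]=0, fast++
slow=1 fast=2: a[fast]=0, fast++
slow=1 fast=3: a[fast]=0, fast++
slow=1 fast=4: a[fast]=1≠0 swap→a[1]=1, slow++,fast++
slow=2 fast=5: a[fast]=0, fast++
slow=2 fast=6: a[fast]=0, fast++
slow=2 fast=7: a[fast]=0, fast++
slow=2 fast=8: a[fast]=1≠0 swap→a[2]=1, slow++,fast++
slow=3 fast=9: a[fast]=0, fast++
slow=3 fast=10: a[fast]=0, fast++
slow=3 fast=11: a[fast]=0, fast++
slow=3 fast=12: a[fast]=0, fast++
slow=3 fast=13: a[fast]=0, fast++
slow=3 fast=14: a[fast]=0, fast++
slow=3 fast=15: a[fast]=6≠0 swap→a[3]=6, slow++,fast++
slow=4 fast=16: a[fast]=0, fast++
slow=4 fast=17: a[fast]=0, fast++
slow=4 fast=18: a[fast]=9≠0 swap→a[4]=9, slow++,fast++
slow=5 fast=19: a[fast]=0, fast++
slow=5 fast=20: a[fast]=0, fast++

[1, 1, 6, 9, 0, 0, 0, 0, 0, 0, 0, 0, 0, 0, 0, 0, 0, 0, 0, 0]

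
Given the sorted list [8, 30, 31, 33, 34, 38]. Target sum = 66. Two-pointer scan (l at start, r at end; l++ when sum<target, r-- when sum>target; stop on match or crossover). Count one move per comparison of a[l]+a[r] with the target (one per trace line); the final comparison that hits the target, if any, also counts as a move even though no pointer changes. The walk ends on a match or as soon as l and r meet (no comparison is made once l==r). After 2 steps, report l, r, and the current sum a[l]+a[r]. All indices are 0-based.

l=1, r=4, sum=64

l=0 r=5: 8+38=46 <66, l++
l=1 r=5: 30+38=68 >66, r--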